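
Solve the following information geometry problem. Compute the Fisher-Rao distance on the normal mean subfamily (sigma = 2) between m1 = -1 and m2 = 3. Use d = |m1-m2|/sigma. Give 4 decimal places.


On the fixed-variance normal subfamily, geodesic distance = |m1-m2|/sigma.
|-1 - 3| = 4.
sigma = 2.
d = 4/2 = 2.0000

2.0000


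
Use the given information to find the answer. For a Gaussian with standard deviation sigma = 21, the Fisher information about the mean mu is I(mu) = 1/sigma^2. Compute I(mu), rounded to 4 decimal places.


The Fisher information for the mean of a normal distribution is I(mu) = 1/sigma^2.
sigma = 21, so sigma^2 = 441.
I(mu) = 1/441 = 0.0023

0.0023


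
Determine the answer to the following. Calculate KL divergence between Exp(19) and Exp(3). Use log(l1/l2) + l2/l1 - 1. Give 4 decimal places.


KL divergence for exponential family:
KL = log(l1/l2) + l2/l1 - 1.
log(19/3) = 1.845827.
3/19 = 0.157895.
KL = 1.845827 + 0.157895 - 1 = 1.0037

1.0037


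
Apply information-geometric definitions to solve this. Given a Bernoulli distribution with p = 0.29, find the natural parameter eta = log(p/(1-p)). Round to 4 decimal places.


Natural parameter for Bernoulli: eta = log(p/(1-p)).
p = 0.29, 1-p = 0.71.
p/(1-p) = 0.408451.
eta = log(0.408451) = -0.8954

-0.8954


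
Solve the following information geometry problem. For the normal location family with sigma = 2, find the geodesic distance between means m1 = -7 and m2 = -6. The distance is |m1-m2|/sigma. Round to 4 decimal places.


On the fixed-variance normal subfamily, geodesic distance = |m1-m2|/sigma.
|-7 - -6| = 1.
sigma = 2.
d = 1/2 = 0.5000

0.5000


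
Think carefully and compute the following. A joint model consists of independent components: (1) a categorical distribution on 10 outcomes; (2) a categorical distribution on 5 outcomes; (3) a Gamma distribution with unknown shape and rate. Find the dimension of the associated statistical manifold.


The dimension of a statistical manifold equals the number of free
(independent) real parameters of the model. For a product of independent
blocks the parameter counts add.
- categorical on 10 outcomes (probabilities sum to 1): 10-1 = 9.
- categorical on 5 outcomes (probabilities sum to 1): 5-1 = 4.
- Gamma (shape, rate): 2.
Total = 9 + 4 + 2 = 15.
Dimension = 15

15


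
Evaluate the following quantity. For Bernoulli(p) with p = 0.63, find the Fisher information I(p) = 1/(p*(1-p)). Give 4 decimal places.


For Bernoulli(p), Fisher information is I(p) = 1/(p*(1-p)).
p = 0.63, 1-p = 0.37.
p*(1-p) = 0.2331.
I(p) = 1/0.2331 = 4.2900

4.2900


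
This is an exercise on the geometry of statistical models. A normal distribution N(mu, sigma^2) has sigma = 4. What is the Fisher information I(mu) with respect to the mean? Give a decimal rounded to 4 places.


The Fisher information for the mean of a normal distribution is I(mu) = 1/sigma^2.
sigma = 4, so sigma^2 = 16.
I(mu) = 1/16 = 0.0625

0.0625


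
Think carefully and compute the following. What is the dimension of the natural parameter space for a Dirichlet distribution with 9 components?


Exponential family dimension calculation:
Dirichlet with 9 components has 9 natural parameters.

9


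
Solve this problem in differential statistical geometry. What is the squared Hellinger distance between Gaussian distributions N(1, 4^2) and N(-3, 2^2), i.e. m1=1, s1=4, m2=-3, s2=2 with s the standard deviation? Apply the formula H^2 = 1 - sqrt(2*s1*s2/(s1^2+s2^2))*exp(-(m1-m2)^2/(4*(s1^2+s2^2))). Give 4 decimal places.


Squared Hellinger distance for Gaussians:
H^2 = 1 - sqrt(2*s1*s2/(s1^2+s2^2)) * exp(-(m1-m2)^2/(4*(s1^2+s2^2))).
s1^2 = 16, s2^2 = 4, s1^2+s2^2 = 20.
sqrt(2*4*2/(20)) = 0.894427.
(m1-m2)^2 = (4)^2 = 16.
exp(-16/(4*20)) = exp(-0.2) = 0.818731.
H^2 = 1 - 0.894427*0.818731 = 0.2677

0.2677


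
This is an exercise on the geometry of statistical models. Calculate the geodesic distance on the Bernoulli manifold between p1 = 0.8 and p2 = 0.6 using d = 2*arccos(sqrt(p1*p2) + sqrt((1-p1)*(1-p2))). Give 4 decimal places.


Geodesic distance on Bernoulli manifold:
d(p1,p2) = 2*arccos(sqrt(p1*p2) + sqrt((1-p1)*(1-p2))).
sqrt(p1*p2) = sqrt(0.8*0.6) = 0.69282.
sqrt((1-p1)*(1-p2)) = sqrt(0.2*0.4) = 0.282843.
arg = 0.69282 + 0.282843 = 0.975663.
d = 2*arccos(0.975663) = 0.4421

0.4421


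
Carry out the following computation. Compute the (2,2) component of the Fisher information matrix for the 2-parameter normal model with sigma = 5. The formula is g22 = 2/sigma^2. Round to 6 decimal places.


For the 2-parameter normal family, the Fisher metric has:
  g11 = 1/sigma^2, g22 = 2/sigma^2.
sigma = 5, sigma^2 = 25.
g22 = 0.080000

0.080000


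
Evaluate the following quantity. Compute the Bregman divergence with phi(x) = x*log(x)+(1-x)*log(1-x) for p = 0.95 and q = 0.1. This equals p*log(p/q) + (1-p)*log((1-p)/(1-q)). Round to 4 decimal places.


Bregman divergence with negative entropy generator:
D = p*log(p/q) + (1-p)*log((1-p)/(1-q)).
p = 0.95, q = 0.1.
p*log(p/q) = 0.95*log(0.95/0.1) = 2.138727.
(1-p)*log((1-p)/(1-q)) = 0.05*log(0.05/0.9) = -0.144519.
D = 2.138727 + -0.144519 = 1.9942

1.9942


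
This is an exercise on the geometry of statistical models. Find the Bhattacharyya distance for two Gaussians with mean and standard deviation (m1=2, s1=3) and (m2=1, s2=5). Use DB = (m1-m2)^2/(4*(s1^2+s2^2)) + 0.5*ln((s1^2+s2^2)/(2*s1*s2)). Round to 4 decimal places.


Bhattacharyya distance between two Gaussians:
DB = (m1-m2)^2/(4*(s1^2+s2^2)) + (1/2)*ln((s1^2+s2^2)/(2*s1*s2)).
(m1-m2)^2 = (1)^2 = 1.
s1^2+s2^2 = 9 + 25 = 34.
term1 = 1/136 = 0.007353.
term2 = 0.5*ln(34/30.0) = 0.062582.
DB = 0.007353 + 0.062582 = 0.0699

0.0699


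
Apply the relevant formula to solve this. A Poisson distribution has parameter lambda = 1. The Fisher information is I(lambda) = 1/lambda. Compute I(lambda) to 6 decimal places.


Fisher information for Poisson: I(lambda) = 1/lambda.
lambda = 1.
I(lambda) = 1/1 = 1.000000

1.000000


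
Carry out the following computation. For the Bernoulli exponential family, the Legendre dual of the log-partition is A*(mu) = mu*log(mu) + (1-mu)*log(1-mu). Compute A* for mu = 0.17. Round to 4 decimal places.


Legendre transform for Bernoulli:
A*(mu) = mu*log(mu) + (1-mu)*log(1-mu).
mu = 0.17, 1-mu = 0.83.
mu*log(mu) = 0.17*log(0.17) = -0.301233.
(1-mu)*log(1-mu) = 0.83*log(0.83) = -0.154654.
A* = -0.301233 + -0.154654 = -0.4559

-0.4559


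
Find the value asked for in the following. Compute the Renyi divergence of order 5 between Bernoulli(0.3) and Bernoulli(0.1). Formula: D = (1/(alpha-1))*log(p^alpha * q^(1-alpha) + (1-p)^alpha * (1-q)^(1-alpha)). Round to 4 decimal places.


Renyi divergence of order alpha between Bernoulli distributions:
D = (1/(alpha-1))*log(p^alpha * q^(1-alpha) + (1-p)^alpha * (1-q)^(1-alpha)).
alpha = 5, p = 0.3, q = 0.1.
p^alpha * q^(1-alpha) = 0.3^5 * 0.1^-4 = 24.3.
(1-p)^alpha * (1-q)^(1-alpha) = 0.7^5 * 0.9^-4 = 0.256165.
sum = 24.3 + 0.256165 = 24.556165.
D = (1/4)*log(24.556165) = 0.8002

0.8002


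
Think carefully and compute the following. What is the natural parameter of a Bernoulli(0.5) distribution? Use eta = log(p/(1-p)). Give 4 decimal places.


Natural parameter for Bernoulli: eta = log(p/(1-p)).
p = 0.5, 1-p = 0.5.
p/(1-p) = 1.0.
eta = log(1.0) = 0.0000

0.0000


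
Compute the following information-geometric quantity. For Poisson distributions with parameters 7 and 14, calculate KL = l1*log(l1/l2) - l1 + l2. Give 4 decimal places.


KL divergence for Poisson:
KL = l1*log(l1/l2) - l1 + l2.
l1 = 7, l2 = 14.
log(7/14) = -0.693147.
l1*log(l1/l2) = 7 * -0.693147 = -4.85203.
KL = -4.85203 - 7 + 14 = 2.1480

2.1480


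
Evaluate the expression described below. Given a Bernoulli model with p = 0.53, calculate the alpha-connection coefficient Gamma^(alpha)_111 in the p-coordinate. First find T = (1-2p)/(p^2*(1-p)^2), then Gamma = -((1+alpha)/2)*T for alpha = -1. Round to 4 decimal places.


Skewness (Amari-Chentsov) tensor: T = (1-2p)/(p^2*(1-p)^2).
p = 0.53, 1-2p = -0.06, p^2 = 0.2809, (1-p)^2 = 0.2209.
T = -0.06/(0.2809 * 0.2209) = -0.96695.
In the p-coordinate, Gamma^(alpha) = Gamma^(0) - (alpha/2)*T with Gamma^(0) = (1/2)*g'(p) = -T/2,
so Gamma^(alpha) = -((1+alpha)/2)*T.
alpha = -1, -(1+alpha)/2 = 0.0.
Gamma = 0.0 * -0.96695 = 0.0000

0.0000


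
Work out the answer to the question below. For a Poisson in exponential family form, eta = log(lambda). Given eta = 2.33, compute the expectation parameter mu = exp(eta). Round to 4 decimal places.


Expectation parameter for Poisson exponential family:
mu = exp(eta).
eta = 2.33.
mu = exp(2.33) = 10.2779

10.2779


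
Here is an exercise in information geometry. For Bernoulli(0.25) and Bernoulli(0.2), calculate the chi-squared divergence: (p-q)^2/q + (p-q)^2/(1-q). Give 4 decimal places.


Chi-squared divergence between Bernoulli distributions:
chi^2 = (p-q)^2/q + (p-q)^2/(1-q).
p = 0.25, q = 0.2, p-q = 0.05.
(p-q)^2 = 0.0025.
term1 = 0.0025/0.2 = 0.0125.
term2 = 0.0025/0.8 = 0.003125.
chi^2 = 0.0125 + 0.003125 = 0.0156

0.0156


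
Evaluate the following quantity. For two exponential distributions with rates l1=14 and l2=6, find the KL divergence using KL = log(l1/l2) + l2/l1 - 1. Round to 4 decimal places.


KL divergence for exponential family:
KL = log(l1/l2) + l2/l1 - 1.
log(14/6) = 0.847298.
6/14 = 0.428571.
KL = 0.847298 + 0.428571 - 1 = 0.2759

0.2759


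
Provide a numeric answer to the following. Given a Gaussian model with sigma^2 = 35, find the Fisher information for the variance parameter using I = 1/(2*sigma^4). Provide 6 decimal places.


Fisher information for variance: I(sigma^2) = 1/(2*sigma^4).
sigma^2 = 35, so sigma^4 = 1225.
I = 1/(2*1225) = 1/2450 = 0.000408

0.000408


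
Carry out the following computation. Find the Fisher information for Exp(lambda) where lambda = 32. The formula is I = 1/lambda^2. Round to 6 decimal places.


Fisher information for exponential: I(lambda) = 1/lambda^2.
lambda = 32, lambda^2 = 1024.
I = 1/1024 = 0.000977

0.000977


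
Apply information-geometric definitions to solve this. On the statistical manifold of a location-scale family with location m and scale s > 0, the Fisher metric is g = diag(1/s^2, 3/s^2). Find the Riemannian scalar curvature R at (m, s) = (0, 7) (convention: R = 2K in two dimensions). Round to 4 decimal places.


The metric has the form g = (A dm^2 + B ds^2)/s^2 with A = 1, B = 3.
Substitute u = sqrt(A/B)*m: g = B*(du^2 + ds^2)/s^2, i.e. B times the
Poincare upper half-plane metric, which has constant Gaussian curvature -1.
Scaling a 2D metric by a constant c divides the Gaussian curvature by c,
so K = -1/B = -1/(3) = -0.3333 everywhere (the point (m, s) = (0, 7) is irrelevant:
the curvature is constant).
Scalar curvature in dimension 2: R = 2K = -2/(3) = -0.6667.

-0.6667


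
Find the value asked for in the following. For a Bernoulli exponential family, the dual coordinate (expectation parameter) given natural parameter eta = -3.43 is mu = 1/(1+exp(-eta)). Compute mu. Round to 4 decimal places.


Dual coordinate (expectation parameter) for Bernoulli:
mu = 1/(1+exp(-eta)).
eta = -3.43.
exp(-eta) = exp(3.43) = 30.876643.
mu = 1/(1+30.876643) = 0.0314

0.0314


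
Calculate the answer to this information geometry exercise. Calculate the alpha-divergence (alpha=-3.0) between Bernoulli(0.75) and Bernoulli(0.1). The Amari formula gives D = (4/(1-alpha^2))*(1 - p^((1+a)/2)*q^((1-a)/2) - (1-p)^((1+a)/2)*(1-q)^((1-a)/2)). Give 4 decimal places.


Amari alpha-divergence:
D = (4/(1-alpha^2))*(1 - p^((1+a)/2)*q^((1-a)/2) - (1-p)^((1+a)/2)*(1-q)^((1-a)/2)).
alpha = -3.0, p = 0.75, q = 0.1.
e1 = (1+alpha)/2 = -1.0, e2 = (1-alpha)/2 = 2.0.
t1 = p^e1 * q^e2 = 0.75^-1.0 * 0.1^2.0 = 0.013333.
t2 = (1-p)^e1 * (1-q)^e2 = 0.25^-1.0 * 0.9^2.0 = 3.24.
4/(1-alpha^2) = -0.5.
D = -0.5*(1 - 0.013333 - 3.24) = 1.1267

1.1267


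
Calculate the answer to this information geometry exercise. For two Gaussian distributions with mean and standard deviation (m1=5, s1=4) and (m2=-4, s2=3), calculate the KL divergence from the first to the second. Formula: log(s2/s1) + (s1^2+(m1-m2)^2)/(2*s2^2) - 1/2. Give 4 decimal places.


KL divergence between normal distributions:
KL = log(s2/s1) + (s1^2 + (m1-m2)^2)/(2*s2^2) - 1/2.
log(3/4) = -0.287682.
(4^2 + (5--4)^2)/(2*3^2) = (16 + 81)/18 = 5.388889.
KL = -0.287682 + 5.388889 - 0.5 = 4.6012

4.6012


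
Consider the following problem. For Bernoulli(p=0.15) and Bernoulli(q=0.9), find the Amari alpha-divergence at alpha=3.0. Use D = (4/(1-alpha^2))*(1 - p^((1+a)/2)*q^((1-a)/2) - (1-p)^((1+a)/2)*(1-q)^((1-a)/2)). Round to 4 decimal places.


Amari alpha-divergence:
D = (4/(1-alpha^2))*(1 - p^((1+a)/2)*q^((1-a)/2) - (1-p)^((1+a)/2)*(1-q)^((1-a)/2)).
alpha = 3.0, p = 0.15, q = 0.9.
e1 = (1+alpha)/2 = 2.0, e2 = (1-alpha)/2 = -1.0.
t1 = p^e1 * q^e2 = 0.15^2.0 * 0.9^-1.0 = 0.025.
t2 = (1-p)^e1 * (1-q)^e2 = 0.85^2.0 * 0.1^-1.0 = 7.225.
4/(1-alpha^2) = -0.5.
D = -0.5*(1 - 0.025 - 7.225) = 3.1250

3.1250


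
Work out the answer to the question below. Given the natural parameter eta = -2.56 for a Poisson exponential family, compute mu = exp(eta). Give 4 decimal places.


Expectation parameter for Poisson exponential family:
mu = exp(eta).
eta = -2.56.
mu = exp(-2.56) = 0.0773

0.0773


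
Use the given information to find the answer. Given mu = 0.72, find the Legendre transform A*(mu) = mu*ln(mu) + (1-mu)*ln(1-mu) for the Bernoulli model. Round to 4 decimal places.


Legendre transform for Bernoulli:
A*(mu) = mu*log(mu) + (1-mu)*log(1-mu).
mu = 0.72, 1-mu = 0.28.
mu*log(mu) = 0.72*log(0.72) = -0.236523.
(1-mu)*log(1-mu) = 0.28*log(0.28) = -0.35643.
A* = -0.236523 + -0.35643 = -0.5930

-0.5930


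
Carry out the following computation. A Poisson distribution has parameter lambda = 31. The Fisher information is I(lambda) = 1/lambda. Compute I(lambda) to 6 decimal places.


Fisher information for Poisson: I(lambda) = 1/lambda.
lambda = 31.
I(lambda) = 1/31 = 0.032258

0.032258


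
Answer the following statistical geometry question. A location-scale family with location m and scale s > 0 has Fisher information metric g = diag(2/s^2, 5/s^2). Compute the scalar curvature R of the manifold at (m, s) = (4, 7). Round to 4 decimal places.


The metric has the form g = (A dm^2 + B ds^2)/s^2 with A = 2, B = 5.
Substitute u = sqrt(A/B)*m: g = B*(du^2 + ds^2)/s^2, i.e. B times the
Poincare upper half-plane metric, which has constant Gaussian curvature -1.
Scaling a 2D metric by a constant c divides the Gaussian curvature by c,
so K = -1/B = -1/(5) = -0.2000 everywhere (the point (m, s) = (4, 7) is irrelevant:
the curvature is constant).
Scalar curvature in dimension 2: R = 2K = -2/(5) = -0.4000.

-0.4000


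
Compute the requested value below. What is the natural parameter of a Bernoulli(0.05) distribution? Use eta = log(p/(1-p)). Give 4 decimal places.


Natural parameter for Bernoulli: eta = log(p/(1-p)).
p = 0.05, 1-p = 0.95.
p/(1-p) = 0.052632.
eta = log(0.052632) = -2.9444

-2.9444


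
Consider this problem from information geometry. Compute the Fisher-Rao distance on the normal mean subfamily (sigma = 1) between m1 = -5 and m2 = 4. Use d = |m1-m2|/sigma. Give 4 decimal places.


On the fixed-variance normal subfamily, geodesic distance = |m1-m2|/sigma.
|-5 - 4| = 9.
sigma = 1.
d = 9/1 = 9.0000

9.0000


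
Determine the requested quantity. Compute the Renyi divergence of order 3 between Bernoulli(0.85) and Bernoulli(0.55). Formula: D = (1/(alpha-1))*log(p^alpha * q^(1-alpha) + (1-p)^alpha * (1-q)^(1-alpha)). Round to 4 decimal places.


Renyi divergence of order alpha between Bernoulli distributions:
D = (1/(alpha-1))*log(p^alpha * q^(1-alpha) + (1-p)^alpha * (1-q)^(1-alpha)).
alpha = 3, p = 0.85, q = 0.55.
p^alpha * q^(1-alpha) = 0.85^3 * 0.55^-2 = 2.030165.
(1-p)^alpha * (1-q)^(1-alpha) = 0.15^3 * 0.45^-2 = 0.016667.
sum = 2.030165 + 0.016667 = 2.046832.
D = (1/2)*log(2.046832) = 0.3581

0.3581


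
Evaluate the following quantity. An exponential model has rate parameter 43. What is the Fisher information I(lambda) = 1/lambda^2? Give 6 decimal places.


Fisher information for exponential: I(lambda) = 1/lambda^2.
lambda = 43, lambda^2 = 1849.
I = 1/1849 = 0.000541

0.000541


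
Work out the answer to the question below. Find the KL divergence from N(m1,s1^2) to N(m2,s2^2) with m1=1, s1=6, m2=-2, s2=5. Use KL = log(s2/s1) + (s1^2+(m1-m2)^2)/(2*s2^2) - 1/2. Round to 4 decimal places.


KL divergence between normal distributions:
KL = log(s2/s1) + (s1^2 + (m1-m2)^2)/(2*s2^2) - 1/2.
log(5/6) = -0.182322.
(6^2 + (1--2)^2)/(2*5^2) = (36 + 9)/50 = 0.9.
KL = -0.182322 + 0.9 - 0.5 = 0.2177

0.2177


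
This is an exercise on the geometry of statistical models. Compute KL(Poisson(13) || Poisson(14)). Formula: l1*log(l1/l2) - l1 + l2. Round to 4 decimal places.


KL divergence for Poisson:
KL = l1*log(l1/l2) - l1 + l2.
l1 = 13, l2 = 14.
log(13/14) = -0.074108.
l1*log(l1/l2) = 13 * -0.074108 = -0.963404.
KL = -0.963404 - 13 + 14 = 0.0366

0.0366


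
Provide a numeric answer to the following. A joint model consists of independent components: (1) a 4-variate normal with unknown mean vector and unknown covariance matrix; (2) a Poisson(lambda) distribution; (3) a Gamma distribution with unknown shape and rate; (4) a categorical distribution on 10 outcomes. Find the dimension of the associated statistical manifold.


The dimension of a statistical manifold equals the number of free
(independent) real parameters of the model. For a product of independent
blocks the parameter counts add.
- 4-variate normal: 4 (mean) + 4*5/2 = 10 (symmetric covariance) = 14.
- Poisson (lambda): 1.
- Gamma (shape, rate): 2.
- categorical on 10 outcomes (probabilities sum to 1): 10-1 = 9.
Total = 14 + 1 + 2 + 9 = 26.
Dimension = 26

26


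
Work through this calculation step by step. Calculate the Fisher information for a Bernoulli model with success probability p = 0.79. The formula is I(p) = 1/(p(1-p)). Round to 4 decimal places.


For Bernoulli(p), Fisher information is I(p) = 1/(p*(1-p)).
p = 0.79, 1-p = 0.21.
p*(1-p) = 0.1659.
I(p) = 1/0.1659 = 6.0277

6.0277


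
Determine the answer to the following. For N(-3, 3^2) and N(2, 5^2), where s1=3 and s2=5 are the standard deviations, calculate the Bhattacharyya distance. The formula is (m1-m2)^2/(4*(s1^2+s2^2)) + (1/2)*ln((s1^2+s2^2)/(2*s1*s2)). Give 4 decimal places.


Bhattacharyya distance between two Gaussians:
DB = (m1-m2)^2/(4*(s1^2+s2^2)) + (1/2)*ln((s1^2+s2^2)/(2*s1*s2)).
(m1-m2)^2 = (-5)^2 = 25.
s1^2+s2^2 = 9 + 25 = 34.
term1 = 25/136 = 0.183824.
term2 = 0.5*ln(34/30.0) = 0.062582.
DB = 0.183824 + 0.062582 = 0.2464

0.2464


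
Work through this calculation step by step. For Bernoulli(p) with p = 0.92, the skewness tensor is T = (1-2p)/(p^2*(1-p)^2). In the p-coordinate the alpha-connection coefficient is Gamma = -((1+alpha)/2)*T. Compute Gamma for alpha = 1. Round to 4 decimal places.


Skewness (Amari-Chentsov) tensor: T = (1-2p)/(p^2*(1-p)^2).
p = 0.92, 1-2p = -0.84, p^2 = 0.8464, (1-p)^2 = 0.0064.
T = -0.84/(0.8464 * 0.0064) = -155.068526.
In the p-coordinate, Gamma^(alpha) = Gamma^(0) - (alpha/2)*T with Gamma^(0) = (1/2)*g'(p) = -T/2,
so Gamma^(alpha) = -((1+alpha)/2)*T.
alpha = 1, -(1+alpha)/2 = -1.0.
Gamma = -1.0 * -155.068526 = 155.0685

155.0685


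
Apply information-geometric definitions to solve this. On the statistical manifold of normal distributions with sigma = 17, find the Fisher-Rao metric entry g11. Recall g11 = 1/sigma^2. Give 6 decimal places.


For the 2-parameter normal family, the Fisher metric has:
  g11 = 1/sigma^2, g22 = 2/sigma^2.
sigma = 17, sigma^2 = 289.
g11 = 0.003460

0.003460


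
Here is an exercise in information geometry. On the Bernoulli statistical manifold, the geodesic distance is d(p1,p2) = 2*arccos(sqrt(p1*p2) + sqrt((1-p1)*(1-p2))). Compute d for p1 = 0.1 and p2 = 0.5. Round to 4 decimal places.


Geodesic distance on Bernoulli manifold:
d(p1,p2) = 2*arccos(sqrt(p1*p2) + sqrt((1-p1)*(1-p2))).
sqrt(p1*p2) = sqrt(0.1*0.5) = 0.223607.
sqrt((1-p1)*(1-p2)) = sqrt(0.9*0.5) = 0.67082.
arg = 0.223607 + 0.67082 = 0.894427.
d = 2*arccos(0.894427) = 0.9273

0.9273


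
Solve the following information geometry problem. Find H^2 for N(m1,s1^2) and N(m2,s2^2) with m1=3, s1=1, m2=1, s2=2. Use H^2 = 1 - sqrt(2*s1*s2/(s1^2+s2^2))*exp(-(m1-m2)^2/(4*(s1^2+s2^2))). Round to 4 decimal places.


Squared Hellinger distance for Gaussians:
H^2 = 1 - sqrt(2*s1*s2/(s1^2+s2^2)) * exp(-(m1-m2)^2/(4*(s1^2+s2^2))).
s1^2 = 1, s2^2 = 4, s1^2+s2^2 = 5.
sqrt(2*1*2/(5)) = 0.894427.
(m1-m2)^2 = (2)^2 = 4.
exp(-4/(4*5)) = exp(-0.2) = 0.818731.
H^2 = 1 - 0.894427*0.818731 = 0.2677

0.2677


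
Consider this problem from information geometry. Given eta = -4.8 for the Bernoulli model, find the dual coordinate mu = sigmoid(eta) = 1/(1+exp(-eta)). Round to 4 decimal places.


Dual coordinate (expectation parameter) for Bernoulli:
mu = 1/(1+exp(-eta)).
eta = -4.8.
exp(-eta) = exp(4.8) = 121.510418.
mu = 1/(1+121.510418) = 0.0082

0.0082


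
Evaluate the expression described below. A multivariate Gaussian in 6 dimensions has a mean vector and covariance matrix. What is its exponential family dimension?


Exponential family dimension calculation:
For 6-dim MVN: mean has 6 params, covariance has 6*7/2 = 21 unique entries.
Total dim = 6 + 21 = 27.

27


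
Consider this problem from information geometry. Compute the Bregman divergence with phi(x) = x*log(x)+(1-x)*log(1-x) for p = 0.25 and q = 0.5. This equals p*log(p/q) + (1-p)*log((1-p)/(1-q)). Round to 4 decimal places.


Bregman divergence with negative entropy generator:
D = p*log(p/q) + (1-p)*log((1-p)/(1-q)).
p = 0.25, q = 0.5.
p*log(p/q) = 0.25*log(0.25/0.5) = -0.173287.
(1-p)*log((1-p)/(1-q)) = 0.75*log(0.75/0.5) = 0.304099.
D = -0.173287 + 0.304099 = 0.1308

0.1308


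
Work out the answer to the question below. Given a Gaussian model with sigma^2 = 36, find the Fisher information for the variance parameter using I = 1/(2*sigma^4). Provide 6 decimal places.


Fisher information for variance: I(sigma^2) = 1/(2*sigma^4).
sigma^2 = 36, so sigma^4 = 1296.
I = 1/(2*1296) = 1/2592 = 0.000386

0.000386


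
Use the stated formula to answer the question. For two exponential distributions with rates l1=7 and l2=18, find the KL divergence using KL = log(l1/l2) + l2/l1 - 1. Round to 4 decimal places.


KL divergence for exponential family:
KL = log(l1/l2) + l2/l1 - 1.
log(7/18) = -0.944462.
18/7 = 2.571429.
KL = -0.944462 + 2.571429 - 1 = 0.6270

0.6270


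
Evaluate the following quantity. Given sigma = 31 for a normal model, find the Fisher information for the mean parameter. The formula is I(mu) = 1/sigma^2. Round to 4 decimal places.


The Fisher information for the mean of a normal distribution is I(mu) = 1/sigma^2.
sigma = 31, so sigma^2 = 961.
I(mu) = 1/961 = 0.0010

0.0010


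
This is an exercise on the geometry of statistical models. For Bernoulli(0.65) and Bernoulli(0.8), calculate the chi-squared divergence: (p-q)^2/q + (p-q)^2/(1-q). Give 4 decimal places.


Chi-squared divergence between Bernoulli distributions:
chi^2 = (p-q)^2/q + (p-q)^2/(1-q).
p = 0.65, q = 0.8, p-q = -0.15.
(p-q)^2 = 0.0225.
term1 = 0.0225/0.8 = 0.028125.
term2 = 0.0225/0.2 = 0.1125.
chi^2 = 0.028125 + 0.1125 = 0.1406

0.1406


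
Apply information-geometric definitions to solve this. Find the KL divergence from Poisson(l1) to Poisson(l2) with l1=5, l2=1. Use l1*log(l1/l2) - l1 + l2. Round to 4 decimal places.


KL divergence for Poisson:
KL = l1*log(l1/l2) - l1 + l2.
l1 = 5, l2 = 1.
log(5/1) = 1.609438.
l1*log(l1/l2) = 5 * 1.609438 = 8.04719.
KL = 8.04719 - 5 + 1 = 4.0472

4.0472


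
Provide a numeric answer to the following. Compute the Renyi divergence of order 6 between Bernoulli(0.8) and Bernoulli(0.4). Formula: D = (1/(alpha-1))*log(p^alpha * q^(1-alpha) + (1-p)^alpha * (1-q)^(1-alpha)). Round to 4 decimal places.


Renyi divergence of order alpha between Bernoulli distributions:
D = (1/(alpha-1))*log(p^alpha * q^(1-alpha) + (1-p)^alpha * (1-q)^(1-alpha)).
alpha = 6, p = 0.8, q = 0.4.
p^alpha * q^(1-alpha) = 0.8^6 * 0.4^-5 = 25.6.
(1-p)^alpha * (1-q)^(1-alpha) = 0.2^6 * 0.6^-5 = 0.000823.
sum = 25.6 + 0.000823 = 25.600823.
D = (1/5)*log(25.600823) = 0.6485

0.6485


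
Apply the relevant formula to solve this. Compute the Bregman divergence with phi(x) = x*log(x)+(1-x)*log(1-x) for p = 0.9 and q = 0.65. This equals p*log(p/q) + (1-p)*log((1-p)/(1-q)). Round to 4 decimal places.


Bregman divergence with negative entropy generator:
D = p*log(p/q) + (1-p)*log((1-p)/(1-q)).
p = 0.9, q = 0.65.
p*log(p/q) = 0.9*log(0.9/0.65) = 0.29288.
(1-p)*log((1-p)/(1-q)) = 0.1*log(0.1/0.35) = -0.125276.
D = 0.29288 + -0.125276 = 0.1676

0.1676


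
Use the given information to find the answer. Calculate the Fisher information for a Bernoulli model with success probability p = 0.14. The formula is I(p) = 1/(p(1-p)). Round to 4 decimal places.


For Bernoulli(p), Fisher information is I(p) = 1/(p*(1-p)).
p = 0.14, 1-p = 0.86.
p*(1-p) = 0.1204.
I(p) = 1/0.1204 = 8.3056

8.3056


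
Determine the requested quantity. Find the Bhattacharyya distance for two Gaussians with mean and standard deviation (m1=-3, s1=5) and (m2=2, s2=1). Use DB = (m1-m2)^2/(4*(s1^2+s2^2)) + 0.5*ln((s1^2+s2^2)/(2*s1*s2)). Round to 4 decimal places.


Bhattacharyya distance between two Gaussians:
DB = (m1-m2)^2/(4*(s1^2+s2^2)) + (1/2)*ln((s1^2+s2^2)/(2*s1*s2)).
(m1-m2)^2 = (-5)^2 = 25.
s1^2+s2^2 = 25 + 1 = 26.
term1 = 25/104 = 0.240385.
term2 = 0.5*ln(26/10.0) = 0.477756.
DB = 0.240385 + 0.477756 = 0.7181

0.7181


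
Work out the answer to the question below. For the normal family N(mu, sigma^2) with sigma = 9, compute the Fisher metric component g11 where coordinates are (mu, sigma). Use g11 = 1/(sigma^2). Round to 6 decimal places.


For the 2-parameter normal family, the Fisher metric has:
  g11 = 1/sigma^2, g22 = 2/sigma^2.
sigma = 9, sigma^2 = 81.
g11 = 0.012346

0.012346


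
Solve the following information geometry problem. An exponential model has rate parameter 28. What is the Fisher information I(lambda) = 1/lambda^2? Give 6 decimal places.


Fisher information for exponential: I(lambda) = 1/lambda^2.
lambda = 28, lambda^2 = 784.
I = 1/784 = 0.001276

0.001276


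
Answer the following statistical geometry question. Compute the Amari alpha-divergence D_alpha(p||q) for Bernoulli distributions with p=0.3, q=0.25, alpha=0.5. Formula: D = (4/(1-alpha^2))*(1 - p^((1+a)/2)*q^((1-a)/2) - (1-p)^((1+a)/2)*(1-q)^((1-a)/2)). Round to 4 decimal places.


Amari alpha-divergence:
D = (4/(1-alpha^2))*(1 - p^((1+a)/2)*q^((1-a)/2) - (1-p)^((1+a)/2)*(1-q)^((1-a)/2)).
alpha = 0.5, p = 0.3, q = 0.25.
e1 = (1+alpha)/2 = 0.75, e2 = (1-alpha)/2 = 0.25.
t1 = p^e1 * q^e2 = 0.3^0.75 * 0.25^0.25 = 0.286633.
t2 = (1-p)^e1 * (1-q)^e2 = 0.7^0.75 * 0.75^0.25 = 0.712178.
4/(1-alpha^2) = 5.333333.
D = 5.333333*(1 - 0.286633 - 0.712178) = 0.0063

0.0063


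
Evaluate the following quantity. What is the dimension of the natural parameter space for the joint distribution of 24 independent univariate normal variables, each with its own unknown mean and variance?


Exponential family dimension calculation:
Each univariate normal has two natural parameters (mu/sigma^2 and -1/(2 sigma^2)).
With 24 independent components, dim = 2 * 24 = 48.

48


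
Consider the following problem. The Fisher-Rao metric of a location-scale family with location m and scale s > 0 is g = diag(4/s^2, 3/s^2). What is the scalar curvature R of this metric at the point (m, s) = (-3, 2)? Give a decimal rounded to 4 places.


The metric has the form g = (A dm^2 + B ds^2)/s^2 with A = 4, B = 3.
Substitute u = sqrt(A/B)*m: g = B*(du^2 + ds^2)/s^2, i.e. B times the
Poincare upper half-plane metric, which has constant Gaussian curvature -1.
Scaling a 2D metric by a constant c divides the Gaussian curvature by c,
so K = -1/B = -1/(3) = -0.3333 everywhere (the point (m, s) = (-3, 2) is irrelevant:
the curvature is constant).
Scalar curvature in dimension 2: R = 2K = -2/(3) = -0.6667.

-0.6667


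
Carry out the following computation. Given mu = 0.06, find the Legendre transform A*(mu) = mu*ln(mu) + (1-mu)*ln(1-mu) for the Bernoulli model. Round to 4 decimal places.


Legendre transform for Bernoulli:
A*(mu) = mu*log(mu) + (1-mu)*log(1-mu).
mu = 0.06, 1-mu = 0.94.
mu*log(mu) = 0.06*log(0.06) = -0.168805.
(1-mu)*log(1-mu) = 0.94*log(0.94) = -0.058163.
A* = -0.168805 + -0.058163 = -0.2270

-0.2270


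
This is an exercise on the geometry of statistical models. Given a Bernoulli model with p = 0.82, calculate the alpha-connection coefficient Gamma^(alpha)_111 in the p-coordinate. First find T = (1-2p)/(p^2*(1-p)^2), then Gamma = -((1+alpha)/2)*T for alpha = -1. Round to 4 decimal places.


Skewness (Amari-Chentsov) tensor: T = (1-2p)/(p^2*(1-p)^2).
p = 0.82, 1-2p = -0.64, p^2 = 0.6724, (1-p)^2 = 0.0324.
T = -0.64/(0.6724 * 0.0324) = -29.376988.
In the p-coordinate, Gamma^(alpha) = Gamma^(0) - (alpha/2)*T with Gamma^(0) = (1/2)*g'(p) = -T/2,
so Gamma^(alpha) = -((1+alpha)/2)*T.
alpha = -1, -(1+alpha)/2 = 0.0.
Gamma = 0.0 * -29.376988 = 0.0000

0.0000


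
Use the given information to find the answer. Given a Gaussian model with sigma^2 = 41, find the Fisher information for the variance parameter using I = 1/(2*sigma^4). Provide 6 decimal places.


Fisher information for variance: I(sigma^2) = 1/(2*sigma^4).
sigma^2 = 41, so sigma^4 = 1681.
I = 1/(2*1681) = 1/3362 = 0.000297

0.000297


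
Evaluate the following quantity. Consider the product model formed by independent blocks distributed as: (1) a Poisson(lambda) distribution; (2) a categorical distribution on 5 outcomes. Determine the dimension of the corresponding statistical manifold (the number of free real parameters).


The dimension of a statistical manifold equals the number of free
(independent) real parameters of the model. For a product of independent
blocks the parameter counts add.
- Poisson (lambda): 1.
- categorical on 5 outcomes (probabilities sum to 1): 5-1 = 4.
Total = 1 + 4 = 5.
Dimension = 5

5


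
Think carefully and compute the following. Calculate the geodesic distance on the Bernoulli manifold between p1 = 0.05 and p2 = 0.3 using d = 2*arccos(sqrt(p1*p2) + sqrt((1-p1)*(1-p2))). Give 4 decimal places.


Geodesic distance on Bernoulli manifold:
d(p1,p2) = 2*arccos(sqrt(p1*p2) + sqrt((1-p1)*(1-p2))).
sqrt(p1*p2) = sqrt(0.05*0.3) = 0.122474.
sqrt((1-p1)*(1-p2)) = sqrt(0.95*0.7) = 0.815475.
arg = 0.122474 + 0.815475 = 0.93795.
d = 2*arccos(0.93795) = 0.7083

0.7083


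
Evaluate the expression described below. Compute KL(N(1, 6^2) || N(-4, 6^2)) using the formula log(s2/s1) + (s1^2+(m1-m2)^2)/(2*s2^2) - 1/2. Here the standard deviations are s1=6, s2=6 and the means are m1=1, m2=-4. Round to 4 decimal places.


KL divergence between normal distributions:
KL = log(s2/s1) + (s1^2 + (m1-m2)^2)/(2*s2^2) - 1/2.
log(6/6) = 0.0.
(6^2 + (1--4)^2)/(2*6^2) = (36 + 25)/72 = 0.847222.
KL = 0.0 + 0.847222 - 0.5 = 0.3472

0.3472


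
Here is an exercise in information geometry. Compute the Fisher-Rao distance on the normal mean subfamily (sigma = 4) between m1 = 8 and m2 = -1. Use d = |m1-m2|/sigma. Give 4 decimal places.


On the fixed-variance normal subfamily, geodesic distance = |m1-m2|/sigma.
|8 - -1| = 9.
sigma = 4.
d = 9/4 = 2.2500

2.2500


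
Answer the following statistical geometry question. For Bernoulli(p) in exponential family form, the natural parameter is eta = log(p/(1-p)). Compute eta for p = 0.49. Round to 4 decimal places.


Natural parameter for Bernoulli: eta = log(p/(1-p)).
p = 0.49, 1-p = 0.51.
p/(1-p) = 0.960784.
eta = log(0.960784) = -0.0400

-0.0400


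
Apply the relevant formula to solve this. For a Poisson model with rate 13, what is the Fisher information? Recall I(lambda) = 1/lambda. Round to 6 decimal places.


Fisher information for Poisson: I(lambda) = 1/lambda.
lambda = 13.
I(lambda) = 1/13 = 0.076923

0.076923


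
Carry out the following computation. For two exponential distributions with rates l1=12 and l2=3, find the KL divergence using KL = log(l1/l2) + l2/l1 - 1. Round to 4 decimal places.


KL divergence for exponential family:
KL = log(l1/l2) + l2/l1 - 1.
log(12/3) = 1.386294.
3/12 = 0.25.
KL = 1.386294 + 0.25 - 1 = 0.6363

0.6363


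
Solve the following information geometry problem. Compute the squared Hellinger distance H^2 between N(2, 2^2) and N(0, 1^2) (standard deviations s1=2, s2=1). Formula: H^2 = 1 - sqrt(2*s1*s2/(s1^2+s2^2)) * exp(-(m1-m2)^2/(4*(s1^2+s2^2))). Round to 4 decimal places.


Squared Hellinger distance for Gaussians:
H^2 = 1 - sqrt(2*s1*s2/(s1^2+s2^2)) * exp(-(m1-m2)^2/(4*(s1^2+s2^2))).
s1^2 = 4, s2^2 = 1, s1^2+s2^2 = 5.
sqrt(2*2*1/(5)) = 0.894427.
(m1-m2)^2 = (2)^2 = 4.
exp(-4/(4*5)) = exp(-0.2) = 0.818731.
H^2 = 1 - 0.894427*0.818731 = 0.2677

0.2677


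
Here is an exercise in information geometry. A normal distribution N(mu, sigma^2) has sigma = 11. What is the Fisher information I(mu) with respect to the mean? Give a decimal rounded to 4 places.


The Fisher information for the mean of a normal distribution is I(mu) = 1/sigma^2.
sigma = 11, so sigma^2 = 121.
I(mu) = 1/121 = 0.0083

0.0083


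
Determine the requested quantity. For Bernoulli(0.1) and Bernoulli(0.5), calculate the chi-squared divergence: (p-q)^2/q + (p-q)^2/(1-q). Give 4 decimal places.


Chi-squared divergence between Bernoulli distributions:
chi^2 = (p-q)^2/q + (p-q)^2/(1-q).
p = 0.1, q = 0.5, p-q = -0.4.
(p-q)^2 = 0.16.
term1 = 0.16/0.5 = 0.32.
term2 = 0.16/0.5 = 0.32.
chi^2 = 0.32 + 0.32 = 0.6400

0.6400


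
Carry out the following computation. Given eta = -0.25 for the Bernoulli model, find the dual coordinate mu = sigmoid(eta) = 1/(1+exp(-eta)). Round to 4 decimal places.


Dual coordinate (expectation parameter) for Bernoulli:
mu = 1/(1+exp(-eta)).
eta = -0.25.
exp(-eta) = exp(0.25) = 1.284025.
mu = 1/(1+1.284025) = 0.4378

0.4378


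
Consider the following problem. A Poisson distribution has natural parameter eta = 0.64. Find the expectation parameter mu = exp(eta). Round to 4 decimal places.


Expectation parameter for Poisson exponential family:
mu = exp(eta).
eta = 0.64.
mu = exp(0.64) = 1.8965

1.8965


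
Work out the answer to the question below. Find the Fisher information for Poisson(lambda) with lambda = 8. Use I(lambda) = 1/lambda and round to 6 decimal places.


Fisher information for Poisson: I(lambda) = 1/lambda.
lambda = 8.
I(lambda) = 1/8 = 0.125000

0.125000


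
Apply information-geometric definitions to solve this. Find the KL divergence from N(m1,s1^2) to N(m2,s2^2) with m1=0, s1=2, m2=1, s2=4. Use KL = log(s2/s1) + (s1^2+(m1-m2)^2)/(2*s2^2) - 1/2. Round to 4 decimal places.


KL divergence between normal distributions:
KL = log(s2/s1) + (s1^2 + (m1-m2)^2)/(2*s2^2) - 1/2.
log(4/2) = 0.693147.
(2^2 + (0-1)^2)/(2*4^2) = (4 + 1)/32 = 0.15625.
KL = 0.693147 + 0.15625 - 0.5 = 0.3494

0.3494


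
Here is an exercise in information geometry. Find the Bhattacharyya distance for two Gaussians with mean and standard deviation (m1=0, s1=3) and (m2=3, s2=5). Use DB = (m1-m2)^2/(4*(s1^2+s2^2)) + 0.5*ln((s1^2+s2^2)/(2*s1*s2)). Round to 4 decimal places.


Bhattacharyya distance between two Gaussians:
DB = (m1-m2)^2/(4*(s1^2+s2^2)) + (1/2)*ln((s1^2+s2^2)/(2*s1*s2)).
(m1-m2)^2 = (-3)^2 = 9.
s1^2+s2^2 = 9 + 25 = 34.
term1 = 9/136 = 0.066176.
term2 = 0.5*ln(34/30.0) = 0.062582.
DB = 0.066176 + 0.062582 = 0.1288

0.1288


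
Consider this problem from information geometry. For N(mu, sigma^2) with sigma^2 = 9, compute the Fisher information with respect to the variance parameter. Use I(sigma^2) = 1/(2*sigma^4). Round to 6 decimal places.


Fisher information for variance: I(sigma^2) = 1/(2*sigma^4).
sigma^2 = 9, so sigma^4 = 81.
I = 1/(2*81) = 1/162 = 0.006173

0.006173


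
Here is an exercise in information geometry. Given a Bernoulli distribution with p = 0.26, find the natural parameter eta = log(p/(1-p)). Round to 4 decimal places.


Natural parameter for Bernoulli: eta = log(p/(1-p)).
p = 0.26, 1-p = 0.74.
p/(1-p) = 0.351351.
eta = log(0.351351) = -1.0460

-1.0460


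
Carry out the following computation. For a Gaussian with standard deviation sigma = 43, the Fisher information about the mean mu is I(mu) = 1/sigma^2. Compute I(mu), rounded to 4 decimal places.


The Fisher information for the mean of a normal distribution is I(mu) = 1/sigma^2.
sigma = 43, so sigma^2 = 1849.
I(mu) = 1/1849 = 0.0005

0.0005


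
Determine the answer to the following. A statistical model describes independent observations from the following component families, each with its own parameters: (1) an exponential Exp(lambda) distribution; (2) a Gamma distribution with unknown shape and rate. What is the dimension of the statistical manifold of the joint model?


The dimension of a statistical manifold equals the number of free
(independent) real parameters of the model. For a product of independent
blocks the parameter counts add.
- exponential (lambda): 1.
- Gamma (shape, rate): 2.
Total = 1 + 2 = 3.
Dimension = 3

3


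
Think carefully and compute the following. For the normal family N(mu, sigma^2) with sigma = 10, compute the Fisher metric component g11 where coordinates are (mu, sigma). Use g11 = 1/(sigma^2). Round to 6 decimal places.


For the 2-parameter normal family, the Fisher metric has:
  g11 = 1/sigma^2, g22 = 2/sigma^2.
sigma = 10, sigma^2 = 100.
g11 = 0.010000

0.010000


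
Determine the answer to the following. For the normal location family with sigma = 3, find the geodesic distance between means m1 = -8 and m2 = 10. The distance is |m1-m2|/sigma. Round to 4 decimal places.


On the fixed-variance normal subfamily, geodesic distance = |m1-m2|/sigma.
|-8 - 10| = 18.
sigma = 3.
d = 18/3 = 6.0000

6.0000


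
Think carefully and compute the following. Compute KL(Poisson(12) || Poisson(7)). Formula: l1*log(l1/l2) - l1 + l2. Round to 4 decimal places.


KL divergence for Poisson:
KL = l1*log(l1/l2) - l1 + l2.
l1 = 12, l2 = 7.
log(12/7) = 0.538997.
l1*log(l1/l2) = 12 * 0.538997 = 6.467958.
KL = 6.467958 - 12 + 7 = 1.4680

1.4680


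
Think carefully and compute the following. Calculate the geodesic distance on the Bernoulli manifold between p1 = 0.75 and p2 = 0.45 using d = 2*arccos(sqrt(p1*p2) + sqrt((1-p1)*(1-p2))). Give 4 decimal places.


Geodesic distance on Bernoulli manifold:
d(p1,p2) = 2*arccos(sqrt(p1*p2) + sqrt((1-p1)*(1-p2))).
sqrt(p1*p2) = sqrt(0.75*0.45) = 0.580948.
sqrt((1-p1)*(1-p2)) = sqrt(0.25*0.55) = 0.37081.
arg = 0.580948 + 0.37081 = 0.951757.
d = 2*arccos(0.951757) = 0.6238

0.6238


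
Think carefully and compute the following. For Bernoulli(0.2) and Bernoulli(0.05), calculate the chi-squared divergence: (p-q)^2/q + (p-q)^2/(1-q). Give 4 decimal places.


Chi-squared divergence between Bernoulli distributions:
chi^2 = (p-q)^2/q + (p-q)^2/(1-q).
p = 0.2, q = 0.05, p-q = 0.15.
(p-q)^2 = 0.0225.
term1 = 0.0225/0.05 = 0.45.
term2 = 0.0225/0.95 = 0.023684.
chi^2 = 0.45 + 0.023684 = 0.4737

0.4737


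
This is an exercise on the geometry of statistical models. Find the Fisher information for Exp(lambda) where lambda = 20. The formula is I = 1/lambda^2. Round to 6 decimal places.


Fisher information for exponential: I(lambda) = 1/lambda^2.
lambda = 20, lambda^2 = 400.
I = 1/400 = 0.002500

0.002500


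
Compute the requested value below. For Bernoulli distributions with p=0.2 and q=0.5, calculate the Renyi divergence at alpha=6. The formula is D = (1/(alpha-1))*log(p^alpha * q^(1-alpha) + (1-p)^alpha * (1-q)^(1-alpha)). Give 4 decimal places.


Renyi divergence of order alpha between Bernoulli distributions:
D = (1/(alpha-1))*log(p^alpha * q^(1-alpha) + (1-p)^alpha * (1-q)^(1-alpha)).
alpha = 6, p = 0.2, q = 0.5.
p^alpha * q^(1-alpha) = 0.2^6 * 0.5^-5 = 0.002048.
(1-p)^alpha * (1-q)^(1-alpha) = 0.8^6 * 0.5^-5 = 8.388608.
sum = 0.002048 + 8.388608 = 8.390656.
D = (1/5)*log(8.390656) = 0.4254

0.4254
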